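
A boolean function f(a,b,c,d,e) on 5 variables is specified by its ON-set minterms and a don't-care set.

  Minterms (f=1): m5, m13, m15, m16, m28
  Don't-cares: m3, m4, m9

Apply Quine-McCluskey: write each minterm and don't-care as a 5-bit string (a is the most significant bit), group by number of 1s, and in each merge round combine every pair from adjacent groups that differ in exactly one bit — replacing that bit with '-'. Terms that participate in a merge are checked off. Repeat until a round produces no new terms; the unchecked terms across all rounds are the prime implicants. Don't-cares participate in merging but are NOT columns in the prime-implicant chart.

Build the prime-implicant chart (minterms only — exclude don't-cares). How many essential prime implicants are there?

size-2^0 implicants → 00011  00100(✓)  00101(✓)  01001(✓)  01101(✓)  01111(✓)  10000  11100
size-2^1 implicants → 0-101  0010-  01-01  011-1
Unchecked terms (primes): 0-101, 00011, 0010-, 01-01, 011-1, 10000, 11100
Minterm coverage:
  m5 ⊆ 0-101,0010-
  m13 ⊆ 0-101,01-01,011-1
  m15 ⊆ 011-1 [E]
  m16 ⊆ 10000 [E]
  m28 ⊆ 11100 [E]
E = {011-1, 10000, 11100}

3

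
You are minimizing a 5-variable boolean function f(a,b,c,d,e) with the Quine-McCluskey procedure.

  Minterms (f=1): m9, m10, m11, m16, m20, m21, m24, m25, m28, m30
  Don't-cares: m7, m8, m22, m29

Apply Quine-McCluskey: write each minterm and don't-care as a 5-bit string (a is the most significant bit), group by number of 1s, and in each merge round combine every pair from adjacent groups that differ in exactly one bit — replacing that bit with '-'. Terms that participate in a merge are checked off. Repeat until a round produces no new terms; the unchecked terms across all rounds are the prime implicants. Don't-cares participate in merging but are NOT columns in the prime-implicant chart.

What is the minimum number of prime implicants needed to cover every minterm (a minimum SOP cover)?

5

[col 0] 00111, 01000*, 01001*, 01010*, 01011*, 10000*, 10100*, 10101*, 10110*, 11000*, 11001*, 11100*, 11101*, 11110*
[col 1] -1000*, -1001*, 010-0*, 010-1*, 0100-*, 0101-*, 1-000*, 1-100*, 1-101*, 1-110*, 10-00*, 101-0*, 1010-*, 11-00*, 11-01*, 1100-*, 111-0*, 1110-*
[col 2] -100-, 010--, 1--00, 1-1-0, 1-10-, 11-0-
Prime implicants: -100-, 00111, 010--, 1--00, 1-1-0, 1-10-, 11-0-
PI chart (minterm → PIs covering it):
  9 | -100-,010--
  10 | 010--  (sole → essential)
  11 | 010--  (sole → essential)
  16 | 1--00  (sole → essential)
  20 | 1--00,1-1-0,1-10-
  21 | 1-10-  (sole → essential)
  24 | -100-,1--00,11-0-
  25 | -100-,11-0-
  28 | 1--00,1-1-0,1-10-,11-0-
  30 | 1-1-0  (sole → essential)
Essential prime implicants: 010--, 1--00, 1-1-0, 1-10-
Petrick residual → -100-
Minimum SOP uses 5 PIs: bc'd' + a'bc' + ad'e' + ace' + acd'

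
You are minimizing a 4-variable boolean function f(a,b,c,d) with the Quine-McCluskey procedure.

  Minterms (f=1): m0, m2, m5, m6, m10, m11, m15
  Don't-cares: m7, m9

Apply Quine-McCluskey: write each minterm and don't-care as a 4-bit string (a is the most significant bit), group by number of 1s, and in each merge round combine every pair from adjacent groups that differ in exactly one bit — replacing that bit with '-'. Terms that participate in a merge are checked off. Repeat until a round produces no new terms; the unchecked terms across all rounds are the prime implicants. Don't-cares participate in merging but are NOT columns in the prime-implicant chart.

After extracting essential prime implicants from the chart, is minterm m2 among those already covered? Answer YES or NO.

[col 0] 0000*, 0010*, 0101*, 0110*, 0111*, 1001*, 1010*, 1011*, 1111*
[col 1] -010, -111, 0-10, 00-0, 01-1, 011-, 1-11, 10-1, 101-
Prime implicants: -010, -111, 0-10, 00-0, 01-1, 011-, 1-11, 10-1, 101-
PI chart (minterm → PIs covering it):
  0 | 00-0  (sole → essential)
  2 | -010,0-10,00-0
  5 | 01-1  (sole → essential)
  6 | 0-10,011-
  10 | -010,101-
  11 | 1-11,10-1,101-
  15 | -111,1-11
Essential prime implicants: 00-0, 01-1

YES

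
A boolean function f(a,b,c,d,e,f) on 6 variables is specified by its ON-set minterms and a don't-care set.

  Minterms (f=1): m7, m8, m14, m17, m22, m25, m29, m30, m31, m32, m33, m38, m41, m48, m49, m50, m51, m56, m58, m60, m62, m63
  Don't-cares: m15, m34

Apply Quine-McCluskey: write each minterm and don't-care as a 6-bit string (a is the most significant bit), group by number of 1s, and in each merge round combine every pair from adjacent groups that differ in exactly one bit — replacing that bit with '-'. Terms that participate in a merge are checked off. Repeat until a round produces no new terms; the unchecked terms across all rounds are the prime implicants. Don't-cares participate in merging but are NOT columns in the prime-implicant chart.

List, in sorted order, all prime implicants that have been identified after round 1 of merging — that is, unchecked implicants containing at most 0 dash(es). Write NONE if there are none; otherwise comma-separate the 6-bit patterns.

Round 0: 000111✓ 001000 001110✓ 001111✓ 010001✓ 010110✓ 011001✓ 011101✓ 011110✓ 011111✓ 100000✓ 100001✓ 100010✓ 100110✓ 101001✓ 110000✓ 110001✓ 110010✓ 110011✓ 111000✓ 111010✓ 111100✓ 111110✓ 111111✓
Round 1: -10001 -11110✓ -11111✓ 0-1110✓ 0-1111✓ 00-111 00111-✓ 01-001 01-110 011-01 0111-1 01111-✓ 1-0000✓ 1-0001✓ 1-0010✓ 10-001 100-10 1000-0✓ 10000-✓ 11-000✓ 11-010✓ 1100-0✓ 1100-1✓ 11000-✓ 11001-✓ 111-00✓ 111-10✓ 1110-0✓ 1111-0✓ 11111-✓
Round 2: -1111- 0-111- 1-00-0 1-000- 11-0-0 1100-- 111--0
PIs = {-10001, -1111-, 0-111-, 00-111, 001000, 01-001, 01-110, 011-01, 0111-1, 1-00-0, 1-000-, 10-001, 100-10, 11-0-0, 1100--, 111--0}

001000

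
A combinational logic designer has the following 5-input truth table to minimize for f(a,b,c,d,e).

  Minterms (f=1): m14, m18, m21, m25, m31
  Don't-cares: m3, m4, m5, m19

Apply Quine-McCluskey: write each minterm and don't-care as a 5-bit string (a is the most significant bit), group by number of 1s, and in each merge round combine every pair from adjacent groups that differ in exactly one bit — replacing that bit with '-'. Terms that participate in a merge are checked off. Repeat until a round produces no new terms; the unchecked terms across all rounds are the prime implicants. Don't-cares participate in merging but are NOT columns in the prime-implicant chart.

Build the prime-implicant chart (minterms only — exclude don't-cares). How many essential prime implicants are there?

5

size-2^0 implicants → 00011(✓)  00100(✓)  00101(✓)  01110  10010(✓)  10011(✓)  10101(✓)  11001  11111
size-2^1 implicants → -0011  -0101  0010-  1001-
Unchecked terms (primes): -0011, -0101, 0010-, 01110, 1001-, 11001, 11111
Minterm coverage:
  m14 ⊆ 01110 [E]
  m18 ⊆ 1001- [E]
  m21 ⊆ -0101 [E]
  m25 ⊆ 11001 [E]
  m31 ⊆ 11111 [E]
E = {-0101, 01110, 1001-, 11001, 11111}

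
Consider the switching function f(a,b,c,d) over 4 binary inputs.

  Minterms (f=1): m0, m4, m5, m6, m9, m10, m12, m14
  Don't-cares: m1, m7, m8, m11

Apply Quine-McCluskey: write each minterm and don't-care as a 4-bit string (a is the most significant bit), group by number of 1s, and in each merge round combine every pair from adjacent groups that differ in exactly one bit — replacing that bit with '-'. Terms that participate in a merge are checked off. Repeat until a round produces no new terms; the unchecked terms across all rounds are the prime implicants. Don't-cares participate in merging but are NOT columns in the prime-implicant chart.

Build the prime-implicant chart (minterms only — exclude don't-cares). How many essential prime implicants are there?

0

size-2^0 implicants → 0000(✓)  0001(✓)  0100(✓)  0101(✓)  0110(✓)  0111(✓)  1000(✓)  1001(✓)  1010(✓)  1011(✓)  1100(✓)  1110(✓)
size-2^1 implicants → -000(✓)  -001(✓)  -100(✓)  -110(✓)  0-00(✓)  0-01(✓)  000-(✓)  01-0(✓)  01-1(✓)  010-(✓)  011-(✓)  1-00(✓)  1-10(✓)  10-0(✓)  10-1(✓)  100-(✓)  101-(✓)  11-0(✓)
size-2^2 implicants → --00  -00-  -1-0  0-0-  01--  1--0  10--
Unchecked terms (primes): --00, -00-, -1-0, 0-0-, 01--, 1--0, 10--
Minterm coverage:
  m0 ⊆ --00,-00-,0-0-
  m4 ⊆ --00,-1-0,0-0-,01--
  m5 ⊆ 0-0-,01--
  m6 ⊆ -1-0,01--
  m9 ⊆ -00-,10--
  m10 ⊆ 1--0,10--
  m12 ⊆ --00,-1-0,1--0
  m14 ⊆ -1-0,1--0
(no essential prime implicants)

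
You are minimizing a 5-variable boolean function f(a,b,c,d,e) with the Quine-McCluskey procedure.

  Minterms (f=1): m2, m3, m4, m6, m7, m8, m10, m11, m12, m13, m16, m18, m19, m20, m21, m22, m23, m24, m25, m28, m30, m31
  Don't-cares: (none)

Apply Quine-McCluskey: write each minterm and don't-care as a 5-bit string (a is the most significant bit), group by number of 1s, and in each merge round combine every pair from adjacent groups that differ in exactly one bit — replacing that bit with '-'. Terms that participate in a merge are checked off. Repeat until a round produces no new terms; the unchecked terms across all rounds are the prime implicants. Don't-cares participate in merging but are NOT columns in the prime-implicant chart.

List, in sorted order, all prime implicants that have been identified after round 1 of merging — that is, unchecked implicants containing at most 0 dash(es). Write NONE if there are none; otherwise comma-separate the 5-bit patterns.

[col 0] 00010*, 00011*, 00100*, 00110*, 00111*, 01000*, 01010*, 01011*, 01100*, 01101*, 10000*, 10010*, 10011*, 10100*, 10101*, 10110*, 10111*, 11000*, 11001*, 11100*, 11110*, 11111*
[col 1] -0010*, -0011*, -0100*, -0110*, -0111*, -1000*, -1100*, 0-010*, 0-011*, 0-100*, 00-10*, 00-11*, 0001-*, 001-0*, 0011-*, 01-00*, 010-0, 0101-*, 0110-, 1-000*, 1-100*, 1-110*, 1-111*, 10-00*, 10-10*, 10-11*, 100-0*, 1001-*, 101-0*, 101-1*, 1010-*, 1011-*, 11-00*, 1100-, 111-0*, 1111-*
[col 2] --100, -0-10*, -0-11*, -001-*, -01-0, -011-*, -1-00, 0-01-, 00-1-*, 1--00, 1-1-0, 1-11-, 10--0, 10-1-*, 101--
[col 3] -0-1-
Prime implicants: --100, -0-1-, -01-0, -1-00, 0-01-, 010-0, 0110-, 1--00, 1-1-0, 1-11-, 10--0, 101--, 1100-

NONE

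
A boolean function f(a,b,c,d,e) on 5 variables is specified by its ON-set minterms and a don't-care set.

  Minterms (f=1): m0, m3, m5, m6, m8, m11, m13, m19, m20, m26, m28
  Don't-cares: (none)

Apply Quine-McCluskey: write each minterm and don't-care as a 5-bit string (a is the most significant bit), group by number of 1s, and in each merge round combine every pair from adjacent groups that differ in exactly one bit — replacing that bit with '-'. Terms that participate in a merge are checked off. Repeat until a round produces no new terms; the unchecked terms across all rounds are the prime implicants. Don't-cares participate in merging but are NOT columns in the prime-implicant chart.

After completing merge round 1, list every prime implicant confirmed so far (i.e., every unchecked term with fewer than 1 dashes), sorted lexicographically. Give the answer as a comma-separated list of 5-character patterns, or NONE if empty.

00110, 11010

Round 0: 00000✓ 00011✓ 00101✓ 00110 01000✓ 01011✓ 01101✓ 10011✓ 10100✓ 11010 11100✓
Round 1: -0011 0-000 0-011 0-101 1-100
PIs = {-0011, 0-000, 0-011, 0-101, 00110, 1-100, 11010}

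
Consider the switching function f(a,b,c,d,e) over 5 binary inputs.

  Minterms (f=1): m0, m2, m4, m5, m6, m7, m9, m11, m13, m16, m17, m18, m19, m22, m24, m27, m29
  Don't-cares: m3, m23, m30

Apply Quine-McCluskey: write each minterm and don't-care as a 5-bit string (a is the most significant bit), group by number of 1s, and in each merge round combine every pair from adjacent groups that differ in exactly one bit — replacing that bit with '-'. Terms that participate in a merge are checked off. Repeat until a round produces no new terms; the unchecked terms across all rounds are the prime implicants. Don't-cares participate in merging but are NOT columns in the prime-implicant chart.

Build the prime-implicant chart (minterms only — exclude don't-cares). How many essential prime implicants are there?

[col 0] 00000*, 00010*, 00011*, 00100*, 00101*, 00110*, 00111*, 01001*, 01011*, 01101*, 10000*, 10001*, 10010*, 10011*, 10110*, 10111*, 11000*, 11011*, 11101*, 11110*
[col 1] -0000*, -0010*, -0011*, -0110*, -0111*, -1011*, -1101, 0-011*, 0-101, 00-00*, 00-10*, 00-11*, 000-0*, 0001-*, 001-0*, 001-1*, 0010-*, 0011-*, 01-01, 010-1, 1-000, 1-011*, 1-110, 10-10*, 10-11*, 100-0*, 100-1*, 1000-*, 1001-*, 1011-*
[col 2] --011, -0-10*, -0-11*, -00-0, -001-*, -011-*, 00--0, 00-1-*, 001--, 10-1-*, 100--
[col 3] -0-1-
Prime implicants: --011, -0-1-, -00-0, -1101, 0-101, 00--0, 001--, 01-01, 010-1, 1-000, 1-110, 100--
PI chart (minterm → PIs covering it):
  0 | -00-0,00--0
  2 | -0-1-,-00-0,00--0
  4 | 00--0,001--
  5 | 0-101,001--
  6 | -0-1-,00--0,001--
  7 | -0-1-,001--
  9 | 01-01,010-1
  11 | --011,010-1
  13 | -1101,0-101,01-01
  16 | -00-0,1-000,100--
  17 | 100--  (sole → essential)
  18 | -0-1-,-00-0,100--
  19 | --011,-0-1-,100--
  22 | -0-1-,1-110
  24 | 1-000  (sole → essential)
  27 | --011  (sole → essential)
  29 | -1101  (sole → essential)
Essential prime implicants: --011, -1101, 1-000, 100--

4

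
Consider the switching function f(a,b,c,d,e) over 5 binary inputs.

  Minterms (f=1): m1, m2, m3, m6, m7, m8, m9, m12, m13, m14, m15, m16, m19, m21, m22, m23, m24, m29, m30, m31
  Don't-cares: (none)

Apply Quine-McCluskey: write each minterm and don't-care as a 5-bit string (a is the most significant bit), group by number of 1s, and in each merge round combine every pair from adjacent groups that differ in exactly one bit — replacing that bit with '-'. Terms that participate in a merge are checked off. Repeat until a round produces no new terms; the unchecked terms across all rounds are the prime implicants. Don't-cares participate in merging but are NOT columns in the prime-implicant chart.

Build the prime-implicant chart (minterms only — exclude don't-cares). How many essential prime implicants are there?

5

size-2^0 implicants → 00001(✓)  00010(✓)  00011(✓)  00110(✓)  00111(✓)  01000(✓)  01001(✓)  01100(✓)  01101(✓)  01110(✓)  01111(✓)  10000(✓)  10011(✓)  10101(✓)  10110(✓)  10111(✓)  11000(✓)  11101(✓)  11110(✓)  11111(✓)
size-2^1 implicants → -0011(✓)  -0110(✓)  -0111(✓)  -1000  -1101(✓)  -1110(✓)  -1111(✓)  0-001  0-110(✓)  0-111(✓)  00-10(✓)  00-11(✓)  000-1  0001-(✓)  0011-(✓)  01-00(✓)  01-01(✓)  0100-(✓)  011-0(✓)  011-1(✓)  0110-(✓)  0111-(✓)  1-000  1-101(✓)  1-110(✓)  1-111(✓)  10-11(✓)  101-1(✓)  1011-(✓)  111-1(✓)  1111-(✓)
size-2^2 implicants → --110(✓)  --111(✓)  -0-11  -011-(✓)  -11-1  -111-(✓)  0-11-(✓)  00-1-  01-0-  011--  1-1-1  1-11-(✓)
size-2^3 implicants → --11-
Unchecked terms (primes): --11-, -0-11, -1000, -11-1, 0-001, 00-1-, 000-1, 01-0-, 011--, 1-000, 1-1-1
Minterm coverage:
  m1 ⊆ 0-001,000-1
  m2 ⊆ 00-1- [E]
  m3 ⊆ -0-11,00-1-,000-1
  m6 ⊆ --11-,00-1-
  m7 ⊆ --11-,-0-11,00-1-
  m8 ⊆ -1000,01-0-
  m9 ⊆ 0-001,01-0-
  m12 ⊆ 01-0-,011--
  m13 ⊆ -11-1,01-0-,011--
  m14 ⊆ --11-,011--
  m15 ⊆ --11-,-11-1,011--
  m16 ⊆ 1-000 [E]
  m19 ⊆ -0-11 [E]
  m21 ⊆ 1-1-1 [E]
  m22 ⊆ --11- [E]
  m23 ⊆ --11-,-0-11,1-1-1
  m24 ⊆ -1000,1-000
  m29 ⊆ -11-1,1-1-1
  m30 ⊆ --11- [E]
  m31 ⊆ --11-,-11-1,1-1-1
E = {--11-, -0-11, 00-1-, 1-000, 1-1-1}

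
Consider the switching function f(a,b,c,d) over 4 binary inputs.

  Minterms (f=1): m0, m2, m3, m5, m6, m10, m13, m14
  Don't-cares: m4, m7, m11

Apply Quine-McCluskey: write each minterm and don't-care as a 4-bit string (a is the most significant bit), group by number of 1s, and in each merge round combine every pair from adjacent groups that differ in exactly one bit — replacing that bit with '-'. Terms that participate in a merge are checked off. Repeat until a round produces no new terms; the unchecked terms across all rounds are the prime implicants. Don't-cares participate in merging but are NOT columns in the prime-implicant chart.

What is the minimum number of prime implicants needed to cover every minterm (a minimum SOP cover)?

4

[col 0] 0000*, 0010*, 0011*, 0100*, 0101*, 0110*, 0111*, 1010*, 1011*, 1101*, 1110*
[col 1] -010*, -011*, -101, -110*, 0-00*, 0-10*, 0-11*, 00-0*, 001-*, 01-0*, 01-1*, 010-*, 011-*, 1-10*, 101-*
[col 2] --10, -01-, 0--0, 0-1-, 01--
Prime implicants: --10, -01-, -101, 0--0, 0-1-, 01--
PI chart (minterm → PIs covering it):
  0 | 0--0  (sole → essential)
  2 | --10,-01-,0--0,0-1-
  3 | -01-,0-1-
  5 | -101,01--
  6 | --10,0--0,0-1-,01--
  10 | --10,-01-
  13 | -101  (sole → essential)
  14 | --10  (sole → essential)
Essential prime implicants: --10, -101, 0--0
Petrick residual → -01-
Minimum SOP uses 4 PIs: cd' + b'c + bc'd + a'd'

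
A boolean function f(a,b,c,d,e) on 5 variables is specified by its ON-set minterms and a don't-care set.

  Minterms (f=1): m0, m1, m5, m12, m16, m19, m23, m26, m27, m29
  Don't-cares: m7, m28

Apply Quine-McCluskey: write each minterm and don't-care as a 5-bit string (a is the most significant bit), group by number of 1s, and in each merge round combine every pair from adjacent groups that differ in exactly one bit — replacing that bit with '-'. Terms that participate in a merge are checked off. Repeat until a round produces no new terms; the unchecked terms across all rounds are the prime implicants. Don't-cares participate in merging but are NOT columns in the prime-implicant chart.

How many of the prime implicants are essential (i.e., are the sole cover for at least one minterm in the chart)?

size-2^0 implicants → 00000(✓)  00001(✓)  00101(✓)  00111(✓)  01100(✓)  10000(✓)  10011(✓)  10111(✓)  11010(✓)  11011(✓)  11100(✓)  11101(✓)
size-2^1 implicants → -0000  -0111  -1100  00-01  0000-  001-1  1-011  10-11  1101-  1110-
Unchecked terms (primes): -0000, -0111, -1100, 00-01, 0000-, 001-1, 1-011, 10-11, 1101-, 1110-
Minterm coverage:
  m0 ⊆ -0000,0000-
  m1 ⊆ 00-01,0000-
  m5 ⊆ 00-01,001-1
  m12 ⊆ -1100 [E]
  m16 ⊆ -0000 [E]
  m19 ⊆ 1-011,10-11
  m23 ⊆ -0111,10-11
  m26 ⊆ 1101- [E]
  m27 ⊆ 1-011,1101-
  m29 ⊆ 1110- [E]
E = {-0000, -1100, 1101-, 1110-}

4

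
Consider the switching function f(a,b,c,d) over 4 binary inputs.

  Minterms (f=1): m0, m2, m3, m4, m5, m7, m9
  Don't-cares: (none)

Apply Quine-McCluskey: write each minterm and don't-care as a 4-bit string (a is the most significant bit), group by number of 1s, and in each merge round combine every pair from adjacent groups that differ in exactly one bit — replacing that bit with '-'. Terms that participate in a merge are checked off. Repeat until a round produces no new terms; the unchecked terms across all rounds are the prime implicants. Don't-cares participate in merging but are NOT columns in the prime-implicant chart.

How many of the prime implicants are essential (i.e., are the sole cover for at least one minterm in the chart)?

1

size-2^0 implicants → 0000(✓)  0010(✓)  0011(✓)  0100(✓)  0101(✓)  0111(✓)  1001
size-2^1 implicants → 0-00  0-11  00-0  001-  01-1  010-
Unchecked terms (primes): 0-00, 0-11, 00-0, 001-, 01-1, 010-, 1001
Minterm coverage:
  m0 ⊆ 0-00,00-0
  m2 ⊆ 00-0,001-
  m3 ⊆ 0-11,001-
  m4 ⊆ 0-00,010-
  m5 ⊆ 01-1,010-
  m7 ⊆ 0-11,01-1
  m9 ⊆ 1001 [E]
E = {1001}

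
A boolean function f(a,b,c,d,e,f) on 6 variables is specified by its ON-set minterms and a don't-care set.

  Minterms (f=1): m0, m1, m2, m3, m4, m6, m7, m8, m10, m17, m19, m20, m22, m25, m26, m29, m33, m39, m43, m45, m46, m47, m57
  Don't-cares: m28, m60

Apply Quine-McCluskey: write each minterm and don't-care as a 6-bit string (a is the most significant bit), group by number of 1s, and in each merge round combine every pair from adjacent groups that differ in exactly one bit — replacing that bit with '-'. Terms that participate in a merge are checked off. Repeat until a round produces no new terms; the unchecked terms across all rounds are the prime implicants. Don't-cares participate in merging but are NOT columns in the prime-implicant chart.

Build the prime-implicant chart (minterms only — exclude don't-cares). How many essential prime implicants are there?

[col 0] 000000*, 000001*, 000010*, 000011*, 000100*, 000110*, 000111*, 001000*, 001010*, 010001*, 010011*, 010100*, 010110*, 011001*, 011010*, 011100*, 011101*, 100001*, 100111*, 101011*, 101101*, 101110*, 101111*, 111001*, 111100*
[col 1] -00001, -00111, -11001, -11100, 0-0001*, 0-0011*, 0-0100*, 0-0110*, 0-1010, 00-000*, 00-010*, 000-00*, 000-10*, 000-11*, 0000-0*, 0000-1*, 00000-*, 00001-*, 0001-0*, 00011-*, 0010-0*, 01-001, 01-100, 0100-1*, 0101-0*, 011-01, 01110-, 10-111, 101-11, 1011-1, 10111-
[col 2] 0-00-1, 0-01-0, 00-0-0, 000--0, 000-1-, 0000--
Prime implicants: -00001, -00111, -11001, -11100, 0-00-1, 0-01-0, 0-1010, 00-0-0, 000--0, 000-1-, 0000--, 01-001, 01-100, 011-01, 01110-, 10-111, 101-11, 1011-1, 10111-
PI chart (minterm → PIs covering it):
  0 | 00-0-0,000--0,0000--
  1 | -00001,0-00-1,0000--
  2 | 00-0-0,000--0,000-1-,0000--
  3 | 0-00-1,000-1-,0000--
  4 | 0-01-0,000--0
  6 | 0-01-0,000--0,000-1-
  7 | -00111,000-1-
  8 | 00-0-0  (sole → essential)
  10 | 0-1010,00-0-0
  17 | 0-00-1,01-001
  19 | 0-00-1  (sole → essential)
  20 | 0-01-0,01-100
  22 | 0-01-0  (sole → essential)
  25 | -11001,01-001,011-01
  26 | 0-1010  (sole → essential)
  29 | 011-01,01110-
  33 | -00001  (sole → essential)
  39 | -00111,10-111
  43 | 101-11  (sole → essential)
  45 | 1011-1  (sole → essential)
  46 | 10111-  (sole → essential)
  47 | 10-111,101-11,1011-1,10111-
  57 | -11001  (sole → essential)
Essential prime implicants: -00001, -11001, 0-00-1, 0-01-0, 0-1010, 00-0-0, 101-11, 1011-1, 10111-

9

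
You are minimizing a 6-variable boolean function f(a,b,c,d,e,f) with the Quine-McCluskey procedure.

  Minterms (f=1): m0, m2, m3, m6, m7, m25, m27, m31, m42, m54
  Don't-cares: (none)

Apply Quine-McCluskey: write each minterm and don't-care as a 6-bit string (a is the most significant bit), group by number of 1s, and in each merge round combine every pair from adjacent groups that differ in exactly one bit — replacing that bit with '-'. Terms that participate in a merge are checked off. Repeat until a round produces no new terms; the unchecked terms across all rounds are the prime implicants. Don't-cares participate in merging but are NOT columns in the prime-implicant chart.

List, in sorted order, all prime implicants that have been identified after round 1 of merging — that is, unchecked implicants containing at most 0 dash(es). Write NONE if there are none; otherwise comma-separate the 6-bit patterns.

101010, 110110

[col 0] 000000*, 000010*, 000011*, 000110*, 000111*, 011001*, 011011*, 011111*, 101010, 110110
[col 1] 000-10*, 000-11*, 0000-0, 00001-*, 00011-*, 011-11, 0110-1
[col 2] 000-1-
Prime implicants: 000-1-, 0000-0, 011-11, 0110-1, 101010, 110110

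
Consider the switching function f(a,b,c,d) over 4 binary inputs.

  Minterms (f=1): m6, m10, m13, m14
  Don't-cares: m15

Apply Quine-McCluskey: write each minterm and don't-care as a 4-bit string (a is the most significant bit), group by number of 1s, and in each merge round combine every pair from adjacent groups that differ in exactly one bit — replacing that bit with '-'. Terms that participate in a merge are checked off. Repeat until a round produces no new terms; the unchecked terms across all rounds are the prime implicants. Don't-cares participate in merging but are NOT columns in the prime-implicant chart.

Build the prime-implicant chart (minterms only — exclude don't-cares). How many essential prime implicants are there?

[col 0] 0110*, 1010*, 1101*, 1110*, 1111*
[col 1] -110, 1-10, 11-1, 111-
Prime implicants: -110, 1-10, 11-1, 111-
PI chart (minterm → PIs covering it):
  6 | -110  (sole → essential)
  10 | 1-10  (sole → essential)
  13 | 11-1  (sole → essential)
  14 | -110,1-10,111-
Essential prime implicants: -110, 1-10, 11-1

3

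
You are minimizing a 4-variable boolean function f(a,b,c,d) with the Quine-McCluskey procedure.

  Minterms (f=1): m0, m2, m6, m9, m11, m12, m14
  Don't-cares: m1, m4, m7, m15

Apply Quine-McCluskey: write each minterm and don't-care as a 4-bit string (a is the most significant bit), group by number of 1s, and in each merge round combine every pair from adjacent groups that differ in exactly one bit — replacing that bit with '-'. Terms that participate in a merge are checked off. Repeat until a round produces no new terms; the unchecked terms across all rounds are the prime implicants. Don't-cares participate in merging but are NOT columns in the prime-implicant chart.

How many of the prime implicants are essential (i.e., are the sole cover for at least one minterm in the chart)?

2

size-2^0 implicants → 0000(✓)  0001(✓)  0010(✓)  0100(✓)  0110(✓)  0111(✓)  1001(✓)  1011(✓)  1100(✓)  1110(✓)  1111(✓)
size-2^1 implicants → -001  -100(✓)  -110(✓)  -111(✓)  0-00(✓)  0-10(✓)  00-0(✓)  000-  01-0(✓)  011-(✓)  1-11  10-1  11-0(✓)  111-(✓)
size-2^2 implicants → -1-0  -11-  0--0
Unchecked terms (primes): -001, -1-0, -11-, 0--0, 000-, 1-11, 10-1
Minterm coverage:
  m0 ⊆ 0--0,000-
  m2 ⊆ 0--0 [E]
  m6 ⊆ -1-0,-11-,0--0
  m9 ⊆ -001,10-1
  m11 ⊆ 1-11,10-1
  m12 ⊆ -1-0 [E]
  m14 ⊆ -1-0,-11-
E = {-1-0, 0--0}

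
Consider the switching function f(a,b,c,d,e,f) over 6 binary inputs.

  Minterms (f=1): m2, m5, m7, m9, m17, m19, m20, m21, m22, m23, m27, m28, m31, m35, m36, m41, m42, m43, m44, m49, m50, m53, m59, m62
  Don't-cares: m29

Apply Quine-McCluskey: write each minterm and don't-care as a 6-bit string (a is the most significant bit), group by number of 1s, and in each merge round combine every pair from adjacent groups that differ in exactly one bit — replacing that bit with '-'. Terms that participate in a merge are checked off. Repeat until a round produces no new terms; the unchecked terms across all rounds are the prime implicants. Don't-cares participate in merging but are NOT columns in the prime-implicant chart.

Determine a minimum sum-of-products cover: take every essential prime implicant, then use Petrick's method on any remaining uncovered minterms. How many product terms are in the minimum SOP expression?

13

size-2^0 implicants → 000010  000101(✓)  000111(✓)  001001(✓)  010001(✓)  010011(✓)  010100(✓)  010101(✓)  010110(✓)  010111(✓)  011011(✓)  011100(✓)  011101(✓)  011111(✓)  100011(✓)  100100(✓)  101001(✓)  101010(✓)  101011(✓)  101100(✓)  110001(✓)  110010  110101(✓)  111011(✓)  111110
size-2^1 implicants → -01001  -10001(✓)  -10101(✓)  -11011  0-0101(✓)  0-0111(✓)  0001-1(✓)  01-011(✓)  01-100(✓)  01-101(✓)  01-111(✓)  010-01(✓)  010-11(✓)  0100-1(✓)  0101-0(✓)  0101-1(✓)  01010-(✓)  01011-(✓)  011-11(✓)  0111-1(✓)  01110-(✓)  1-1011  10-011  10-100  1010-1  10101-  110-01(✓)
size-2^2 implicants → -10-01  0-01-1  01--11  01-1-1  01-10-  010--1  0101--
Unchecked terms (primes): -01001, -10-01, -11011, 0-01-1, 000010, 01--11, 01-1-1, 01-10-, 010--1, 0101--, 1-1011, 10-011, 10-100, 1010-1, 10101-, 110010, 111110
Minterm coverage:
  m2 ⊆ 000010 [E]
  m5 ⊆ 0-01-1 [E]
  m7 ⊆ 0-01-1 [E]
  m9 ⊆ -01001 [E]
  m17 ⊆ -10-01,010--1
  m19 ⊆ 01--11,010--1
  m20 ⊆ 01-10-,0101--
  m21 ⊆ -10-01,0-01-1,01-1-1,01-10-,010--1,0101--
  m22 ⊆ 0101-- [E]
  m23 ⊆ 0-01-1,01--11,01-1-1,010--1,0101--
  m27 ⊆ -11011,01--11
  m28 ⊆ 01-10- [E]
  m31 ⊆ 01--11,01-1-1
  m35 ⊆ 10-011 [E]
  m36 ⊆ 10-100 [E]
  m41 ⊆ -01001,1010-1
  m42 ⊆ 10101- [E]
  m43 ⊆ 1-1011,10-011,1010-1,10101-
  m44 ⊆ 10-100 [E]
  m49 ⊆ -10-01 [E]
  m50 ⊆ 110010 [E]
  m53 ⊆ -10-01 [E]
  m59 ⊆ -11011,1-1011
  m62 ⊆ 111110 [E]
E = {-01001, -10-01, 0-01-1, 000010, 01-10-, 0101--, 10-011, 10-100, 10101-, 110010, 111110}
Petrick residual → -11011, 01--11
Cover = b'cd'e'f + bc'e'f + bcd'ef + a'c'df + a'b'c'd'ef' + a'bef + a'bde' + a'bc'd + ab'd'ef + ab'de'f' + ab'cd'e + abc'd'ef' + abcdef'  |cover|=13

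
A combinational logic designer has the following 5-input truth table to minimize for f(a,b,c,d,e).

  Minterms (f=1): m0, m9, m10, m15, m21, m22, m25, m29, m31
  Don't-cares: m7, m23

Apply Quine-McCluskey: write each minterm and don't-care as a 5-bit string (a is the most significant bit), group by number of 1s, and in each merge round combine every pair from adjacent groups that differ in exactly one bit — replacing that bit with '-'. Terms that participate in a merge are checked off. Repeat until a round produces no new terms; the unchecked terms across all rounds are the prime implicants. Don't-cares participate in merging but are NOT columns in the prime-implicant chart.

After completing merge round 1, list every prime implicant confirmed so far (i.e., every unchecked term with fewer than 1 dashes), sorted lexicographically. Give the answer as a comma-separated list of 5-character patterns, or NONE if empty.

00000, 01010

[col 0] 00000, 00111*, 01001*, 01010, 01111*, 10101*, 10110*, 10111*, 11001*, 11101*, 11111*
[col 1] -0111*, -1001, -1111*, 0-111*, 1-101*, 1-111*, 101-1*, 1011-, 11-01, 111-1*
[col 2] --111, 1-1-1
Prime implicants: --111, -1001, 00000, 01010, 1-1-1, 1011-, 11-01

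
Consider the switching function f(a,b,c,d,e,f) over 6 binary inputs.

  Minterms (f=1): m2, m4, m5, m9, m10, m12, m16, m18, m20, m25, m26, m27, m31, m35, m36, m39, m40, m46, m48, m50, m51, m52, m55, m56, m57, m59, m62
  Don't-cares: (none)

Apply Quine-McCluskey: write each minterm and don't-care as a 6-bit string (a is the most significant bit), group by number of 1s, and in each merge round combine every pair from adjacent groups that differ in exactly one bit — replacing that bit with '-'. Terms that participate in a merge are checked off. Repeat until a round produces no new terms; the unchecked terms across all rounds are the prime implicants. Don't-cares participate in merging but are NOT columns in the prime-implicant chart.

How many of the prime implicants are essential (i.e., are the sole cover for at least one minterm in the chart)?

9

[col 0] 000010*, 000100*, 000101*, 001001*, 001010*, 001100*, 010000*, 010010*, 010100*, 011001*, 011010*, 011011*, 011111*, 100011*, 100100*, 100111*, 101000*, 101110*, 110000*, 110010*, 110011*, 110100*, 110111*, 111000*, 111001*, 111011*, 111110*
[col 1] -00100*, -10000*, -10010*, -10100*, -11001*, -11011*, 0-0010*, 0-0100*, 0-1001, 0-1010*, 00-010*, 00-100, 00010-, 01-010*, 010-00*, 0100-0*, 011-11, 0110-1*, 01101-, 1-0011*, 1-0100*, 1-0111*, 1-1000, 1-1110, 100-11*, 11-000, 11-011, 110-00*, 110-11*, 1100-0*, 11001-, 1110-1*, 11100-
[col 2] --0100, -10-00, -100-0, -110-1, 0--010, 1-0-11
Prime implicants: --0100, -10-00, -100-0, -110-1, 0--010, 0-1001, 00-100, 00010-, 011-11, 01101-, 1-0-11, 1-1000, 1-1110, 11-000, 11-011, 11001-, 11100-
PI chart (minterm → PIs covering it):
  2 | 0--010  (sole → essential)
  4 | --0100,00-100,00010-
  5 | 00010-  (sole → essential)
  9 | 0-1001  (sole → essential)
  10 | 0--010  (sole → essential)
  12 | 00-100  (sole → essential)
  16 | -10-00,-100-0
  18 | -100-0,0--010
  20 | --0100,-10-00
  25 | -110-1,0-1001
  26 | 0--010,01101-
  27 | -110-1,011-11,01101-
  31 | 011-11  (sole → essential)
  35 | 1-0-11  (sole → essential)
  36 | --0100  (sole → essential)
  39 | 1-0-11  (sole → essential)
  40 | 1-1000  (sole → essential)
  46 | 1-1110  (sole → essential)
  48 | -10-00,-100-0,11-000
  50 | -100-0,11001-
  51 | 1-0-11,11-011,11001-
  52 | --0100,-10-00
  55 | 1-0-11  (sole → essential)
  56 | 1-1000,11-000,11100-
  57 | -110-1,11100-
  59 | -110-1,11-011
  62 | 1-1110  (sole → essential)
Essential prime implicants: --0100, 0--010, 0-1001, 00-100, 00010-, 011-11, 1-0-11, 1-1000, 1-1110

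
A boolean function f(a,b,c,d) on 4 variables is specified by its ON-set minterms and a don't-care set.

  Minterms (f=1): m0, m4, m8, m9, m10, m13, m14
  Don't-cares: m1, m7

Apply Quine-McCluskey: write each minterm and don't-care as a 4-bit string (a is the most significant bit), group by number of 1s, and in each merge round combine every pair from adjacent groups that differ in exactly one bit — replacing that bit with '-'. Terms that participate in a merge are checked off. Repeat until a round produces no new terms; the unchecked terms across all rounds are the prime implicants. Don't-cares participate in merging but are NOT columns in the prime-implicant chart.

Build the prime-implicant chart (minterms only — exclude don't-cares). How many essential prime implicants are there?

[col 0] 0000*, 0001*, 0100*, 0111, 1000*, 1001*, 1010*, 1101*, 1110*
[col 1] -000*, -001*, 0-00, 000-*, 1-01, 1-10, 10-0, 100-*
[col 2] -00-
Prime implicants: -00-, 0-00, 0111, 1-01, 1-10, 10-0
PI chart (minterm → PIs covering it):
  0 | -00-,0-00
  4 | 0-00  (sole → essential)
  8 | -00-,10-0
  9 | -00-,1-01
  10 | 1-10,10-0
  13 | 1-01  (sole → essential)
  14 | 1-10  (sole → essential)
Essential prime implicants: 0-00, 1-01, 1-10

3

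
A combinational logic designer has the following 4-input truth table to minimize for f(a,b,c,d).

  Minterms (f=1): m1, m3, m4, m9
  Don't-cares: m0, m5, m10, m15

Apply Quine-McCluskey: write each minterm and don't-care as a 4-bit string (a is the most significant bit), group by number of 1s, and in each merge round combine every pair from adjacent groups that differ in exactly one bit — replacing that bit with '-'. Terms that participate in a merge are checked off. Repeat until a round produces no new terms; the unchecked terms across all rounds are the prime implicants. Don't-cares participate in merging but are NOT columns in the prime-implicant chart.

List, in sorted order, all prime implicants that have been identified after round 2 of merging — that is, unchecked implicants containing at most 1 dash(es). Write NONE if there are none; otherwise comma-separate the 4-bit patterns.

Round 0: 0000✓ 0001✓ 0011✓ 0100✓ 0101✓ 1001✓ 1010 1111
Round 1: -001 0-00✓ 0-01✓ 00-1 000-✓ 010-✓
Round 2: 0-0-
PIs = {-001, 0-0-, 00-1, 1010, 1111}

-001, 00-1, 1010, 1111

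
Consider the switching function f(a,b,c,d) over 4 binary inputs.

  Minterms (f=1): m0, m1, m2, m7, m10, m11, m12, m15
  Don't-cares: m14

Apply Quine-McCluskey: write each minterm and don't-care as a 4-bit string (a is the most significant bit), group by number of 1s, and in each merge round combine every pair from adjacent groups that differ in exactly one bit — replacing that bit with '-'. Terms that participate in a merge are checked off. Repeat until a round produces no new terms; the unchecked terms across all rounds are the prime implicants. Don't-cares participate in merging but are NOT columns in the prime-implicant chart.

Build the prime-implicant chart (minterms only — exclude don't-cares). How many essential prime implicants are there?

4

size-2^0 implicants → 0000(✓)  0001(✓)  0010(✓)  0111(✓)  1010(✓)  1011(✓)  1100(✓)  1110(✓)  1111(✓)
size-2^1 implicants → -010  -111  00-0  000-  1-10(✓)  1-11(✓)  101-(✓)  11-0  111-(✓)
size-2^2 implicants → 1-1-
Unchecked terms (primes): -010, -111, 00-0, 000-, 1-1-, 11-0
Minterm coverage:
  m0 ⊆ 00-0,000-
  m1 ⊆ 000- [E]
  m2 ⊆ -010,00-0
  m7 ⊆ -111 [E]
  m10 ⊆ -010,1-1-
  m11 ⊆ 1-1- [E]
  m12 ⊆ 11-0 [E]
  m15 ⊆ -111,1-1-
E = {-111, 000-, 1-1-, 11-0}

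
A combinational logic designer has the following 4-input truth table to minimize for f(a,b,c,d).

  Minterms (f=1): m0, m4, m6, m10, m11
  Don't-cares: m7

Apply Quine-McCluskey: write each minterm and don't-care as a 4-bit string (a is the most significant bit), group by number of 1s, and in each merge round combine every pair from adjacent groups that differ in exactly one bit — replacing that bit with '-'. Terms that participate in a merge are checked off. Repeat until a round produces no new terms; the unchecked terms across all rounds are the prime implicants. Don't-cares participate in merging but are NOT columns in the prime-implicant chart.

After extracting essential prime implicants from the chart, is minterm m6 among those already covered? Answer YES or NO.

NO

size-2^0 implicants → 0000(✓)  0100(✓)  0110(✓)  0111(✓)  1010(✓)  1011(✓)
size-2^1 implicants → 0-00  01-0  011-  101-
Unchecked terms (primes): 0-00, 01-0, 011-, 101-
Minterm coverage:
  m0 ⊆ 0-00 [E]
  m4 ⊆ 0-00,01-0
  m6 ⊆ 01-0,011-
  m10 ⊆ 101- [E]
  m11 ⊆ 101- [E]
E = {0-00, 101-}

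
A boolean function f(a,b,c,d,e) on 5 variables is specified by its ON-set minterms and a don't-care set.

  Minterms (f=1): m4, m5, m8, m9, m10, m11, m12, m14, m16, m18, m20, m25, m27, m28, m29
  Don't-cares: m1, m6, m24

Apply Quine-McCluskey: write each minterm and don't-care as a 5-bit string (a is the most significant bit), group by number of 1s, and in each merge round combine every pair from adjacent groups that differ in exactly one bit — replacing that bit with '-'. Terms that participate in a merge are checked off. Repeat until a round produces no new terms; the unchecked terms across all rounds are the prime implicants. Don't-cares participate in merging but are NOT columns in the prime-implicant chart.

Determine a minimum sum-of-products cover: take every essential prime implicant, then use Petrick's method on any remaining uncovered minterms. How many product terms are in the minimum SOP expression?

size-2^0 implicants → 00001(✓)  00100(✓)  00101(✓)  00110(✓)  01000(✓)  01001(✓)  01010(✓)  01011(✓)  01100(✓)  01110(✓)  10000(✓)  10010(✓)  10100(✓)  11000(✓)  11001(✓)  11011(✓)  11100(✓)  11101(✓)
size-2^1 implicants → -0100(✓)  -1000(✓)  -1001(✓)  -1011(✓)  -1100(✓)  0-001  0-100(✓)  0-110(✓)  00-01  001-0(✓)  0010-  01-00(✓)  01-10(✓)  010-0(✓)  010-1(✓)  0100-(✓)  0101-(✓)  011-0(✓)  1-000(✓)  1-100(✓)  10-00(✓)  100-0  11-00(✓)  11-01(✓)  110-1(✓)  1100-(✓)  1110-(✓)
size-2^2 implicants → --100  -1-00  -10-1  -100-  0-1-0  01--0  010--  1--00  11-0-
Unchecked terms (primes): --100, -1-00, -10-1, -100-, 0-001, 0-1-0, 00-01, 0010-, 01--0, 010--, 1--00, 100-0, 11-0-
Minterm coverage:
  m4 ⊆ --100,0-1-0,0010-
  m5 ⊆ 00-01,0010-
  m8 ⊆ -1-00,-100-,01--0,010--
  m9 ⊆ -10-1,-100-,0-001,010--
  m10 ⊆ 01--0,010--
  m11 ⊆ -10-1,010--
  m12 ⊆ --100,-1-00,0-1-0,01--0
  m14 ⊆ 0-1-0,01--0
  m16 ⊆ 1--00,100-0
  m18 ⊆ 100-0 [E]
  m20 ⊆ --100,1--00
  m25 ⊆ -10-1,-100-,11-0-
  m27 ⊆ -10-1 [E]
  m28 ⊆ --100,-1-00,1--00,11-0-
  m29 ⊆ 11-0- [E]
E = {-10-1, 100-0, 11-0-}
Petrick residual → --100, 00-01, 01--0
Cover = cd'e' + bc'e + a'b'd'e + a'be' + ab'c'e' + abd'  |cover|=6

6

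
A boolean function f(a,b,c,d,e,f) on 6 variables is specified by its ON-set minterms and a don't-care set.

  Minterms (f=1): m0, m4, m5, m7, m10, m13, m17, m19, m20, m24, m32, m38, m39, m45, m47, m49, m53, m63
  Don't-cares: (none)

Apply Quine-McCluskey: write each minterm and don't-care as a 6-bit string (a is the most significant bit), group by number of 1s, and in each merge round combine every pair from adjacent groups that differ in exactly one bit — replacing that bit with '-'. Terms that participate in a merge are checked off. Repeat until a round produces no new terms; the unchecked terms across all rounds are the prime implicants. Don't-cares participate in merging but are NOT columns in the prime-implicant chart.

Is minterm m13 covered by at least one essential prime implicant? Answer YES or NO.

[col 0] 000000*, 000100*, 000101*, 000111*, 001010, 001101*, 010001*, 010011*, 010100*, 011000, 100000*, 100110*, 100111*, 101101*, 101111*, 110001*, 110101*, 111111*
[col 1] -00000, -00111, -01101, -10001, 0-0100, 00-101, 000-00, 0001-1, 00010-, 0100-1, 1-1111, 10-111, 10011-, 1011-1, 110-01
Prime implicants: -00000, -00111, -01101, -10001, 0-0100, 00-101, 000-00, 0001-1, 00010-, 001010, 0100-1, 011000, 1-1111, 10-111, 10011-, 1011-1, 110-01
PI chart (minterm → PIs covering it):
  0 | -00000,000-00
  4 | 0-0100,000-00,00010-
  5 | 00-101,0001-1,00010-
  7 | -00111,0001-1
  10 | 001010  (sole → essential)
  13 | -01101,00-101
  17 | -10001,0100-1
  19 | 0100-1  (sole → essential)
  20 | 0-0100  (sole → essential)
  24 | 011000  (sole → essential)
  32 | -00000  (sole → essential)
  38 | 10011-  (sole → essential)
  39 | -00111,10-111,10011-
  45 | -01101,1011-1
  47 | 1-1111,10-111,1011-1
  49 | -10001,110-01
  53 | 110-01  (sole → essential)
  63 | 1-1111  (sole → essential)
Essential prime implicants: -00000, 0-0100, 001010, 0100-1, 011000, 1-1111, 10011-, 110-01

NO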